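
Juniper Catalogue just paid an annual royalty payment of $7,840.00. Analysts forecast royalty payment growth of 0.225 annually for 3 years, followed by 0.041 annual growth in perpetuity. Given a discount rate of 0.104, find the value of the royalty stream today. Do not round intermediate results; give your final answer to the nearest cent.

$206043.95

D_1 = 9604.00000
D_2 = 11764.90000
D_3 = 14412.00250
Terminal value at year 3: TV = D_3×(1+g_2)/(r−g_2) = 15002.89460/0.063 = 238141.18417
P_0 = D_1/(1+r)^1 + D_2/(1+r)^2 + D_3/(1+r)^3 + TV/(1+r)^3
    = 8699.27536 + 9652.72855 + 10710.68159 + 176981.26243 = 206043.94793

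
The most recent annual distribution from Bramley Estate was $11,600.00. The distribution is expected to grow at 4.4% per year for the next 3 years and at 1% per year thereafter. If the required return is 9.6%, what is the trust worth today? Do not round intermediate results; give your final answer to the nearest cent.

D_1 = 12110.40000
D_2 = 12643.25760
D_3 = 13199.56093
Terminal value at year 3: TV = D_3×(1+g_2)/(r−g_2) = 13331.55654/0.086 = 155018.09935
P_0 = D_1/(1+r)^1 + D_2/(1+r)^2 + D_3/(1+r)^3 + TV/(1+r)^3
    = 11049.63504 + 10525.38228 + 10026.00283 + 117747.24252 = 149348.26266

$149348.26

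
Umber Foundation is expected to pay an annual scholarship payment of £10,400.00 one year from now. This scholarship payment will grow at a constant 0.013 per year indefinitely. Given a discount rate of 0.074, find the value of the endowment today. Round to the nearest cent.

Growing perpetuity: P = D₁ / (r − g) = £10,400.0000 / (0.074 − 0.013) = £170,491.80

£170491.80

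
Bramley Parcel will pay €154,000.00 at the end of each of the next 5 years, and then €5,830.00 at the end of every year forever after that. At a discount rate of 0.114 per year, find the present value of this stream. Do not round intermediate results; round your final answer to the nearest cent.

PV of 5-year annuity: €154,000.00 × [1 − (1+0.114)^−5] / 0.114 = 563487.15592
Perpetuity value at year 5: €5,830.00 / 0.114 = 51140.35088
PV of perpetuity: 51140.35088 / (1+0.114)^5 = 29808.33712
Total PV = 563487.15592 + 29808.33712 = 593295.49304

€593295.49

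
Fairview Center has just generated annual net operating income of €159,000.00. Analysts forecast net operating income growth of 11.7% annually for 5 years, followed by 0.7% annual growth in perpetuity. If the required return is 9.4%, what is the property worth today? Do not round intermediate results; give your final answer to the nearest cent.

€2888714.69

D_1 = 177603.00000
D_2 = 198382.55100
D_3 = 221593.30947
D_4 = 247519.72667
D_5 = 276479.53470
Terminal value at year 5: TV = D_5×(1+g_2)/(r−g_2) = 278414.89144/0.087 = 3200171.16596
P_0 = D_1/(1+r)^1 + D_2/(1+r)^2 + D_3/(1+r)^3 + D_4/(1+r)^4 + D_5/(1+r)^5 + TV/(1+r)^5
    = 162342.77879 + 165755.83539 + 169240.64728 + 172798.72305 + 176431.60296 + 2042145.10558 = 2888714.69306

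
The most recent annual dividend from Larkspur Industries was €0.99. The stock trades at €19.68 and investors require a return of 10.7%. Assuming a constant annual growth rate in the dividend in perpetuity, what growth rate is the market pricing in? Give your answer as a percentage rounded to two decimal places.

P = D₀(1+g)/(r−g) ⇒ P(r−g) = D₀(1+g) ⇒ g(P+D₀) = P·r − D₀
g = (P·r − D₀)/(P + D₀) = (€19.68×0.107 − €0.99) / (€19.68 + €0.99) = 0.053980

5.40%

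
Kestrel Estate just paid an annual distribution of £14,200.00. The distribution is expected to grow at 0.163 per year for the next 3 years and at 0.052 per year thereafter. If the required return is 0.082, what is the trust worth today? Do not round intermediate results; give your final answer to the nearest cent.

£667660.76

D_1 = 16514.60000
D_2 = 19206.47980
D_3 = 22337.13601
Terminal value at year 3: TV = D_3×(1+g_2)/(r−g_2) = 23498.66708/0.03 = 783288.90266
P_0 = D_1/(1+r)^1 + D_2/(1+r)^2 + D_3/(1+r)^3 + TV/(1+r)^3
    = 15263.03142 + 16405.64283 + 17633.79170 + 618358.29546 = 667660.76141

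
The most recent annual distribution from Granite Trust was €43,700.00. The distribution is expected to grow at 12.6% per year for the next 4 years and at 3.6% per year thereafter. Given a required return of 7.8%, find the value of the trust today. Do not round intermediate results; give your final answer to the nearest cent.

€1478273.43

D_1 = 49206.20000
D_2 = 55406.18120
D_3 = 62387.36003
D_4 = 70248.16740
Terminal value at year 4: TV = D_4×(1+g_2)/(r−g_2) = 72777.10142/0.042 = 1732788.12908
P_0 = D_1/(1+r)^1 + D_2/(1+r)^2 + D_3/(1+r)^3 + D_4/(1+r)^4 + TV/(1+r)^4
    = 45645.82560 + 47678.29279 + 49801.25945 + 52018.75523 + 1283129.29564 = 1478273.42871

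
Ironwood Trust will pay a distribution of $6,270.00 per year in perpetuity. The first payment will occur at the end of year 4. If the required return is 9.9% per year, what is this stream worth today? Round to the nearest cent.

Value at end of year 3: C / r = $6,270.00 / 0.099 = $63,333.3333
Discount to today: PV = $63,333.3333 / (1 + 0.099)^3 = $63,333.3333 / 1.327373 = $47,713.28

$47713.28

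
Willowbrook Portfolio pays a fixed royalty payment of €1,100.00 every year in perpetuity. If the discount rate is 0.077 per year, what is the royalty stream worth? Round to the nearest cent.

Level perpetuity: PV = C / r = €1,100.00 / 0.077 = €14,285.71

€14285.71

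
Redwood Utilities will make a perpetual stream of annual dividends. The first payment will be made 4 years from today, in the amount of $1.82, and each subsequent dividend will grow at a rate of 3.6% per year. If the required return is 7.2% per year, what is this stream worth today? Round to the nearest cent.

Value at end of year 3: C₁ / (r − g) = $1.82 / (0.072 − 0.036) = $50.5556
Discount to today: PV = $50.5556 / (1 + 0.072)^3 = $50.5556 / 1.231925 = $41.04

$41.04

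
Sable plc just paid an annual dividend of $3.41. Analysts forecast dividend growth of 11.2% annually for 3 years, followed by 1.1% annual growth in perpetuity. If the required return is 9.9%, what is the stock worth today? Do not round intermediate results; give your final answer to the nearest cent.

$51.06

D_1 = 3.79192
D_2 = 4.21662
D_3 = 4.68888
Terminal value at year 3: TV = D_3×(1+g_2)/(r−g_2) = 4.74045/0.088 = 53.86879
P_0 = D_1/(1+r)^1 + D_2/(1+r)^2 + D_3/(1+r)^3 + TV/(1+r)^3
    = 3.45034 + 3.49115 + 3.53245 + 40.58300 = 51.05693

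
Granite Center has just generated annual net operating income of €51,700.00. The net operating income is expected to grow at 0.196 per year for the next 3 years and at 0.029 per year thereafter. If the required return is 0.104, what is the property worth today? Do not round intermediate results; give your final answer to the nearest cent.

D_1 = 61833.20000
D_2 = 73952.50720
D_3 = 88447.19861
Terminal value at year 3: TV = D_3×(1+g_2)/(r−g_2) = 91012.16737/0.075 = 1213495.56495
P_0 = D_1/(1+r)^1 + D_2/(1+r)^2 + D_3/(1+r)^3 + TV/(1+r)^3
    = 56008.33333 + 60675.69444 + 65732.00231 + 901843.07176 = 1084259.10185

€1084259.10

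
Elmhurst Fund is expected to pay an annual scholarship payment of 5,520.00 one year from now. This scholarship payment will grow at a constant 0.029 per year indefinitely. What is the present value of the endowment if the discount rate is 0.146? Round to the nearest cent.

47179.49

Growing perpetuity: P = D₁ / (r − g) = 5,520.0000 / (0.146 − 0.029) = 47,179.49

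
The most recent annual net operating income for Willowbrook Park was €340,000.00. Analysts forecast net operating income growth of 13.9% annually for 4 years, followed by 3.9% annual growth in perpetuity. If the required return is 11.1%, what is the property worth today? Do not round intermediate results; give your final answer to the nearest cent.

€6867892.24

D_1 = 387260.00000
D_2 = 441089.14000
D_3 = 502400.53046
D_4 = 572234.20419
Terminal value at year 4: TV = D_4×(1+g_2)/(r−g_2) = 594551.33816/0.072 = 8257657.47441
P_0 = D_1/(1+r)^1 + D_2/(1+r)^2 + D_3/(1+r)^3 + D_4/(1+r)^4 + TV/(1+r)^4
    = 348568.85689 + 357353.67056 + 366359.88368 + 375593.07607 + 5420016.75048 = 6867892.23768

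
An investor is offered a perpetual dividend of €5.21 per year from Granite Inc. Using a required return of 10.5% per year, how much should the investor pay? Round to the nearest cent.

Level perpetuity: PV = C / r = €5.21 / 0.105 = €49.62

€49.62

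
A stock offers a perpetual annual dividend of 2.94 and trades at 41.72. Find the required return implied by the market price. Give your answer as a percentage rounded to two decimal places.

P = C/r ⇒ r = C/P = 2.94/41.72 = 0.070470

7.05%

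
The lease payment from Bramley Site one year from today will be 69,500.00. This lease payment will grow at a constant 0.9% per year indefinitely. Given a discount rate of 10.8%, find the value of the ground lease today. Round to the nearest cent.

702020.20

Growing perpetuity: P = D₁ / (r − g) = 69,500.0000 / (0.108 − 0.009) = 702,020.20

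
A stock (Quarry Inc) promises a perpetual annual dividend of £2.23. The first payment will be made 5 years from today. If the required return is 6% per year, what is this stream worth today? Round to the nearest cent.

£29.44

Value at end of year 4: C / r = £2.23 / 0.06 = £37.1667
Discount to today: PV = £37.1667 / (1 + 0.06)^4 = £37.1667 / 1.262477 = £29.44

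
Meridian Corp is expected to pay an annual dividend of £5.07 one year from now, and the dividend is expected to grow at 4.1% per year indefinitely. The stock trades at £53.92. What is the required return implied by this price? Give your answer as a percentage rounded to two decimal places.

P = D₁/(r − g) ⇒ r = D₁/P + g = £5.0700/£53.92 + 0.041 = 0.094028 + 0.041 = 0.135028

13.50%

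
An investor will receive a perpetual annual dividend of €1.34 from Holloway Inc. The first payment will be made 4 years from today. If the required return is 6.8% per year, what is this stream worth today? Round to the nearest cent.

Value at end of year 3: C / r = €1.34 / 0.068 = €19.7059
Discount to today: PV = €19.7059 / (1 + 0.068)^3 = €19.7059 / 1.218186 = €16.18

€16.18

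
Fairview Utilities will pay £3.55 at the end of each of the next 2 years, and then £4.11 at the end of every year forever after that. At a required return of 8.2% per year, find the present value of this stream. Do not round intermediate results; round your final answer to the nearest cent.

£49.13

PV of 2-year annuity: £3.55 × [1 − (1+0.082)^−2] / 0.082 = 6.31327
Perpetuity value at year 2: £4.11 / 0.082 = 50.12195
PV of perpetuity: 50.12195 / (1+0.082)^2 = 42.81278
Total PV = 6.31327 + 42.81278 = 49.12605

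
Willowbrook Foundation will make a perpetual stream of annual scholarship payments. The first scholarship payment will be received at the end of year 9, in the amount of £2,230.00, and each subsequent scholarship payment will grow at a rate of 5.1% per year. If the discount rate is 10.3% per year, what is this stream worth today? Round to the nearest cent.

£19574.80

Value at end of year 8: C₁ / (r − g) = £2,230.00 / (0.103 − 0.051) = £42,884.6154
Discount to today: PV = £42,884.6154 / (1 + 0.103)^8 = £42,884.6154 / 2.190807 = £19,574.80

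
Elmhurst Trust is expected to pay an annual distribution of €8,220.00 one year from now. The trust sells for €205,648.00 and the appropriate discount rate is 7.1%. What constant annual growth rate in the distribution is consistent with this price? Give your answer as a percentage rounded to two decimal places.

P = D₁/(r−g) ⇒ g = r − D₁/P = 0.071 − €8,220.00/€205,648.00 = 0.031029

3.10%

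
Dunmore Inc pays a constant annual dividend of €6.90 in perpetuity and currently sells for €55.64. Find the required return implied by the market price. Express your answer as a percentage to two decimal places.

P = C/r ⇒ r = C/P = €6.90/€55.64 = 0.124012

12.40%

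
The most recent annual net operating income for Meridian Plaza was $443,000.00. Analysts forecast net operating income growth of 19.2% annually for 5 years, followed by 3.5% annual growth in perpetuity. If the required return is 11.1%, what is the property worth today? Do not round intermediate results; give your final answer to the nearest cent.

$11326334.83

D_1 = 528056.00000
D_2 = 629442.75200
D_3 = 750295.76038
D_4 = 894352.54638
D_5 = 1066068.23528
Terminal value at year 5: TV = D_5×(1+g_2)/(r−g_2) = 1103380.62352/0.076 = 14518166.09891
P_0 = D_1/(1+r)^1 + D_2/(1+r)^2 + D_3/(1+r)^3 + D_4/(1+r)^4 + D_5/(1+r)^5 + TV/(1+r)^5
    = 475297.92979 + 509950.61414 + 547129.73183 + 587019.47825 + 629817.47802 + 8577119.60192 = 11326334.83395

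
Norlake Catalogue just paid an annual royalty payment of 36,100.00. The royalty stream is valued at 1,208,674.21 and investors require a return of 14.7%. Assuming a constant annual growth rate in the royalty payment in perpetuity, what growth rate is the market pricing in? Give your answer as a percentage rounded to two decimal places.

P = D₀(1+g)/(r−g) ⇒ P(r−g) = D₀(1+g) ⇒ g(P+D₀) = P·r − D₀
g = (P·r − D₀)/(P + D₀) = (1,208,674.21×0.147 − 36,100.00) / (1,208,674.21 + 36,100.00) = 0.113736

11.37%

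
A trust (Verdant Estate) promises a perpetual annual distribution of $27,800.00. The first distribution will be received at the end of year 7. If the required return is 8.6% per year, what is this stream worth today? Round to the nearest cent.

Value at end of year 6: C / r = $27,800.00 / 0.086 = $323,255.8140
Discount to today: PV = $323,255.8140 / (1 + 0.086)^6 = $323,255.8140 / 1.640510 = $197,045.90

$197045.90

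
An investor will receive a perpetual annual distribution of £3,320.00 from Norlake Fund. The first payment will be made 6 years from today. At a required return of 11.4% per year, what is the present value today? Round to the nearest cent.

Value at end of year 5: C / r = £3,320.00 / 0.114 = £29,122.8070
Discount to today: PV = £29,122.8070 / (1 + 0.114)^5 = £29,122.8070 / 1.715639 = £16,974.90

£16974.90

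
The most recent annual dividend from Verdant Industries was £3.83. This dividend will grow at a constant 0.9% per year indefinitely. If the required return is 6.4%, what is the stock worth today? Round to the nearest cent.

D₁ = D₀ × (1 + g) = £3.83 × 1.009 = £3.8645
Growing perpetuity: P = D₁ / (r − g) = £3.8645 / (0.064 − 0.009) = £70.26

£70.26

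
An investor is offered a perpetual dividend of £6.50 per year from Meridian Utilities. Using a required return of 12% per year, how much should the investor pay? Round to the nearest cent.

Level perpetuity: PV = C / r = £6.50 / 0.12 = £54.17

£54.17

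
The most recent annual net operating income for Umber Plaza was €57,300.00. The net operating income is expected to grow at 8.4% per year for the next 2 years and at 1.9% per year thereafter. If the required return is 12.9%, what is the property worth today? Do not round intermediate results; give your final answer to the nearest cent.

D_1 = 62113.20000
D_2 = 67330.70880
Terminal value at year 2: TV = D_2×(1+g_2)/(r−g_2) = 68609.99227/0.11 = 623727.20243
P_0 = D_1/(1+r)^1 + D_2/(1+r)^2 + TV/(1+r)^2
    = 55016.12046 + 52823.27244 + 489335.58738 = 597174.98027

€597174.98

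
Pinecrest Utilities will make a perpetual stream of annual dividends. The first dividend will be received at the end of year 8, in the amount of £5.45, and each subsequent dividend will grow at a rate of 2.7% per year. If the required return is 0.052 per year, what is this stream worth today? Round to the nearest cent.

Value at end of year 7: C₁ / (r − g) = £5.45 / (0.052 − 0.027) = £218.0000
Discount to today: PV = £218.0000 / (1 + 0.052)^7 = £218.0000 / 1.425969 = £152.88

£152.88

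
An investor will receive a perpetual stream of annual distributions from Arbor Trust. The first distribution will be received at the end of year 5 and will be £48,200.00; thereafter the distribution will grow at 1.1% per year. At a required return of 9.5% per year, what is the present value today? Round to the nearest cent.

Value at end of year 4: C₁ / (r − g) = £48,200.00 / (0.095 − 0.011) = £573,809.5238
Discount to today: PV = £573,809.5238 / (1 + 0.095)^4 = £573,809.5238 / 1.437661 = £399,127.15

£399127.15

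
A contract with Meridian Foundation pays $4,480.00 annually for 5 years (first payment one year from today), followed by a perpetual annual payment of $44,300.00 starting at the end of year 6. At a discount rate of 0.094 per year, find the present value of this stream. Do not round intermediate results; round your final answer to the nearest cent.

$317984.94

PV of 5-year annuity: $4,480.00 × [1 − (1+0.094)^−5] / 0.094 = 17246.27415
Perpetuity value at year 5: $44,300.00 / 0.094 = 471276.59574
PV of perpetuity: 471276.59574 / (1+0.094)^5 = 300738.66161
Total PV = 17246.27415 + 300738.66161 = 317984.93576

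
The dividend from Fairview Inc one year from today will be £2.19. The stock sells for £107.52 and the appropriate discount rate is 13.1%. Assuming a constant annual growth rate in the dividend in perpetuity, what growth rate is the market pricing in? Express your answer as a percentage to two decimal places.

11.06%

P = D₁/(r−g) ⇒ g = r − D₁/P = 0.131 − £2.19/£107.52 = 0.110632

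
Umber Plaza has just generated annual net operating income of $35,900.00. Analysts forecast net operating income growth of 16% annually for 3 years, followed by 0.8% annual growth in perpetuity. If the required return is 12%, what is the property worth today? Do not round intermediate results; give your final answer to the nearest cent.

D_1 = 41644.00000
D_2 = 48307.04000
D_3 = 56036.16640
Terminal value at year 3: TV = D_3×(1+g_2)/(r−g_2) = 56484.45573/0.112 = 504325.49760
P_0 = D_1/(1+r)^1 + D_2/(1+r)^2 + D_3/(1+r)^3 + TV/(1+r)^3
    = 37182.14286 + 38510.07653 + 39885.43641 + 358968.92766 = 474546.58345

$474546.58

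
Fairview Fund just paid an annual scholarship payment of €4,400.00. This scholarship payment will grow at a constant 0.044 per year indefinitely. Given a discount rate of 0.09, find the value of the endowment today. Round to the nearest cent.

€99860.87

D₁ = D₀ × (1 + g) = €4,400.00 × 1.044 = €4,593.6000
Growing perpetuity: P = D₁ / (r − g) = €4,593.6000 / (0.09 − 0.044) = €99,860.87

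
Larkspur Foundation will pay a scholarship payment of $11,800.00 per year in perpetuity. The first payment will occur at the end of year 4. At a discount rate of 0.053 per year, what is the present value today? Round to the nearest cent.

Value at end of year 3: C / r = $11,800.00 / 0.053 = $222,641.5094
Discount to today: PV = $222,641.5094 / (1 + 0.053)^3 = $222,641.5094 / 1.167576 = $190,686.97

$190686.97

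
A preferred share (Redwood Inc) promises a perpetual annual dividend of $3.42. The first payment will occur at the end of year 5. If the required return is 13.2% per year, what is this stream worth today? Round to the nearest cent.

Value at end of year 4: C / r = $3.42 / 0.132 = $25.9091
Discount to today: PV = $25.9091 / (1 + 0.132)^4 = $25.9091 / 1.642047 = $15.78

$15.78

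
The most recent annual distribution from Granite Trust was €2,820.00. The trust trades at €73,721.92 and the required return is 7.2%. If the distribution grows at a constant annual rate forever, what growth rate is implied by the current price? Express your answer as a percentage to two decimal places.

P = D₀(1+g)/(r−g) ⇒ P(r−g) = D₀(1+g) ⇒ g(P+D₀) = P·r − D₀
g = (P·r − D₀)/(P + D₀) = (€73,721.92×0.072 − €2,820.00) / (€73,721.92 + €2,820.00) = 0.032505

3.25%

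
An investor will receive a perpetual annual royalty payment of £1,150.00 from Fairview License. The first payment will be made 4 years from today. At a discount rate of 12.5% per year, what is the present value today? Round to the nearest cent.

Value at end of year 3: C / r = £1,150.00 / 0.125 = £9,200.0000
Discount to today: PV = £9,200.0000 / (1 + 0.125)^3 = £9,200.0000 / 1.423828 = £6,461.45

£6461.45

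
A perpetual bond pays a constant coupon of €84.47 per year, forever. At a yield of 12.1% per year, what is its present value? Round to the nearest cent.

€698.10

Level perpetuity: PV = C / r = €84.47 / 0.121 = €698.10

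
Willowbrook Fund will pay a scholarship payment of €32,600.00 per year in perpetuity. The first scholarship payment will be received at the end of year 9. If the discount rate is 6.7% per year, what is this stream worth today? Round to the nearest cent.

Value at end of year 8: C / r = €32,600.00 / 0.067 = €486,567.1642
Discount to today: PV = €486,567.1642 / (1 + 0.067)^8 = €486,567.1642 / 1.680023 = €289,619.26

€289619.26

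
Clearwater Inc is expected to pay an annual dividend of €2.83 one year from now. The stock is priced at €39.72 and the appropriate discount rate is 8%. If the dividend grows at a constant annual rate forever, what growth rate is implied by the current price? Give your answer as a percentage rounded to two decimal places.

P = D₁/(r−g) ⇒ g = r − D₁/P = 0.08 − €2.83/€39.72 = 0.008751

0.88%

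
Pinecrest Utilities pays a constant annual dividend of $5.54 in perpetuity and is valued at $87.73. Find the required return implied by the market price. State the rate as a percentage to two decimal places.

6.31%

P = C/r ⇒ r = C/P = $5.54/$87.73 = 0.063148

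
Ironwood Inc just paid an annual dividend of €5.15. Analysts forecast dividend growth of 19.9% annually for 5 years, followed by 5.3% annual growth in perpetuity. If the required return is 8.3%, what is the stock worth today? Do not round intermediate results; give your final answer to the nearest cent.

€335.96

D_1 = 6.17485
D_2 = 7.40365
D_3 = 8.87697
D_4 = 10.64349
D_5 = 12.76154
Terminal value at year 5: TV = D_5×(1+g_2)/(r−g_2) = 13.43790/0.03 = 447.93011
P_0 = D_1/(1+r)^1 + D_2/(1+r)^2 + D_3/(1+r)^3 + D_4/(1+r)^4 + D_5/(1+r)^5 + TV/(1+r)^5
    = 5.70162 + 6.31232 + 6.98843 + 7.73696 + 8.56566 + 300.65469 = 335.95966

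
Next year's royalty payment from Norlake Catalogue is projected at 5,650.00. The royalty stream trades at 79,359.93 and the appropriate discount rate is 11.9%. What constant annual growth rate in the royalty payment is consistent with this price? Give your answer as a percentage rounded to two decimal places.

4.78%

P = D₁/(r−g) ⇒ g = r − D₁/P = 0.119 − 5,650.00/79,359.93 = 0.047805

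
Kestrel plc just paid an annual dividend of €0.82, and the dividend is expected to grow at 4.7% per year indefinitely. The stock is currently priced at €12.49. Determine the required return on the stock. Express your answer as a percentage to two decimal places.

D₁ = €0.82 × 1.047 = €0.8585
P = D₁/(r − g) ⇒ r = D₁/P + g = €0.8585/€12.49 + 0.047 = 0.068738 + 0.047 = 0.115738

11.57%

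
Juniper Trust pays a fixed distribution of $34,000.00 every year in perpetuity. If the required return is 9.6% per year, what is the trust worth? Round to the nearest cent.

$354166.67

Level perpetuity: PV = C / r = $34,000.00 / 0.096 = $354,166.67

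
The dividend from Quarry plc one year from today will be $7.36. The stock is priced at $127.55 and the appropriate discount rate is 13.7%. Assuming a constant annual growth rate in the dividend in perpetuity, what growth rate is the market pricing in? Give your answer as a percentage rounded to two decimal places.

7.93%

P = D₁/(r−g) ⇒ g = r − D₁/P = 0.137 − $7.36/$127.55 = 0.079297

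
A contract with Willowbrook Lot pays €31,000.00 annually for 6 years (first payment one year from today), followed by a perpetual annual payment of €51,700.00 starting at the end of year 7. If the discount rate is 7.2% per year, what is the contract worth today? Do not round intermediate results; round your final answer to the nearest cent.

PV of 6-year annuity: €31,000.00 × [1 − (1+0.072)^−6] / 0.072 = 146854.80467
Perpetuity value at year 6: €51,700.00 / 0.072 = 718055.55556
PV of perpetuity: 718055.55556 / (1+0.072)^6 = 473139.63937
Total PV = 146854.80467 + 473139.63937 = 619994.44405

€619994.44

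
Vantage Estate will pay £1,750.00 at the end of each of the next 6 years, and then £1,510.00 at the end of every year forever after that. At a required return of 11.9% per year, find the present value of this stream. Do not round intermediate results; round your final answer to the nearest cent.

£13678.61

PV of 6-year annuity: £1,750.00 × [1 − (1+0.119)^−6] / 0.119 = 7215.38650
Perpetuity value at year 6: £1,510.00 / 0.119 = 12689.07563
PV of perpetuity: 12689.07563 / (1+0.119)^6 = 6463.22785
Total PV = 7215.38650 + 6463.22785 = 13678.61435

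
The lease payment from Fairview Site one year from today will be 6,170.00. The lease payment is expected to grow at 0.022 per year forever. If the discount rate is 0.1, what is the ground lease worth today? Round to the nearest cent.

Growing perpetuity: P = D₁ / (r − g) = 6,170.0000 / (0.1 − 0.022) = 79,102.56

79102.56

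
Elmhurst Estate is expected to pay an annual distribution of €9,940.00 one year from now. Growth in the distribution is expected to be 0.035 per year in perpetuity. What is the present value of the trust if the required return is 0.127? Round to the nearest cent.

€108043.48

Growing perpetuity: P = D₁ / (r − g) = €9,940.0000 / (0.127 − 0.035) = €108,043.48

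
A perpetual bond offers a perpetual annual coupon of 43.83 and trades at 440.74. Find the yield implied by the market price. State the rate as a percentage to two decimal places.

P = C/r ⇒ r = C/P = 43.83/440.74 = 0.099446

9.94%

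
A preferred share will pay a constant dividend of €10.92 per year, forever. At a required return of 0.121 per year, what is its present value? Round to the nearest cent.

€90.25

Level perpetuity: PV = C / r = €10.92 / 0.121 = €90.25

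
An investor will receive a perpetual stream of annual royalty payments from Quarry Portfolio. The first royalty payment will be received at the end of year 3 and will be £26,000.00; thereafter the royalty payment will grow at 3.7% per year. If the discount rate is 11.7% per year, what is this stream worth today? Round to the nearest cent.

£260481.58

Value at end of year 2: C₁ / (r − g) = £26,000.00 / (0.117 − 0.037) = £325,000.0000
Discount to today: PV = £325,000.0000 / (1 + 0.117)^2 = £325,000.0000 / 1.247689 = £260,481.58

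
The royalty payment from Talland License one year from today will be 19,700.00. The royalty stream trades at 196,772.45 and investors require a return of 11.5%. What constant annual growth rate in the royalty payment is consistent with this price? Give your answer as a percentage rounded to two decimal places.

1.49%

P = D₁/(r−g) ⇒ g = r − D₁/P = 0.115 − 19,700.00/196,772.45 = 0.014884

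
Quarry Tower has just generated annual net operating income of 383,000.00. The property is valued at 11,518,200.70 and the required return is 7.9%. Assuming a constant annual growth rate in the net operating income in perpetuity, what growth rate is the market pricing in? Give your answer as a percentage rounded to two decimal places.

4.43%

P = D₀(1+g)/(r−g) ⇒ P(r−g) = D₀(1+g) ⇒ g(P+D₀) = P·r − D₀
g = (P·r − D₀)/(P + D₀) = (11,518,200.70×0.079 − 383,000.00) / (11,518,200.70 + 383,000.00) = 0.044276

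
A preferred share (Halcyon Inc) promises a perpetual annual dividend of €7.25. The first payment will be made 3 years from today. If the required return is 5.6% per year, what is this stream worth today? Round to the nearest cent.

€116.10

Value at end of year 2: C / r = €7.25 / 0.056 = €129.4643
Discount to today: PV = €129.4643 / (1 + 0.056)^2 = €129.4643 / 1.115136 = €116.10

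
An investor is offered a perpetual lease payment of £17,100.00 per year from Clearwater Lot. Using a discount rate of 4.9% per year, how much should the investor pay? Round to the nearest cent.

£348979.59

Level perpetuity: PV = C / r = £17,100.00 / 0.049 = £348,979.59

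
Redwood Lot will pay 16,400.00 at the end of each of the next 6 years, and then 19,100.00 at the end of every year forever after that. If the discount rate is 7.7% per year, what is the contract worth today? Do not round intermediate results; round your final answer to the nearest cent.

PV of 6-year annuity: 16,400.00 × [1 − (1+0.077)^−6] / 0.077 = 76510.19032
Perpetuity value at year 6: 19,100.00 / 0.077 = 248051.94805
PV of perpetuity: 248051.94805 / (1+0.077)^6 = 158945.56786
Total PV = 76510.19032 + 158945.56786 = 235455.75818

235455.76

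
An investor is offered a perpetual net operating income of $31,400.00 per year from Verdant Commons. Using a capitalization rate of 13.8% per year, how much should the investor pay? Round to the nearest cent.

$227536.23

Level perpetuity: PV = C / r = $31,400.00 / 0.138 = $227,536.23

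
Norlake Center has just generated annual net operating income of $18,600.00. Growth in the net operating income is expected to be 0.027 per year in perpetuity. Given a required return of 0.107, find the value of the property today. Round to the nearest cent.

$238777.50

D₁ = D₀ × (1 + g) = $18,600.00 × 1.027 = $19,102.2000
Growing perpetuity: P = D₁ / (r − g) = $19,102.2000 / (0.107 − 0.027) = $238,777.50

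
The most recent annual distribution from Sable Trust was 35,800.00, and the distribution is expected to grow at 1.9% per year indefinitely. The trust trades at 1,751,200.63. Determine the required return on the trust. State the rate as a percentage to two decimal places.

D₁ = 35,800.00 × 1.019 = 36,480.2000
P = D₁/(r − g) ⇒ r = D₁/P + g = 36,480.2000/1,751,200.63 + 0.019 = 0.020832 + 0.019 = 0.039832

3.98%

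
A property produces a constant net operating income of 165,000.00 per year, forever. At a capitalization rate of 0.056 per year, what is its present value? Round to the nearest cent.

2946428.57

Level perpetuity: PV = C / r = 165,000.00 / 0.056 = 2,946,428.57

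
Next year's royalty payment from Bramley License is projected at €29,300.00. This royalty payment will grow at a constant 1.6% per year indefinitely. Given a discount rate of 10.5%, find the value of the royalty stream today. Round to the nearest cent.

Growing perpetuity: P = D₁ / (r − g) = €29,300.0000 / (0.105 − 0.016) = €329,213.48

€329213.48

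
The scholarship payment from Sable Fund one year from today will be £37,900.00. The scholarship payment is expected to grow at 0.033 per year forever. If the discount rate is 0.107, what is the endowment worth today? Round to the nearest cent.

Growing perpetuity: P = D₁ / (r − g) = £37,900.0000 / (0.107 − 0.033) = £512,162.16

£512162.16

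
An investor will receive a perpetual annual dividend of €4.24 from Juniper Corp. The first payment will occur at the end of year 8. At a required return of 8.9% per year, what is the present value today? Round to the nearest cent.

€26.23

Value at end of year 7: C / r = €4.24 / 0.089 = €47.6404
Discount to today: PV = €47.6404 / (1 + 0.089)^7 = €47.6404 / 1.816332 = €26.23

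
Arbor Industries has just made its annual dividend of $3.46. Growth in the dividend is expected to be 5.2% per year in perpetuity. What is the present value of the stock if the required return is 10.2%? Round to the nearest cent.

$72.80

D₁ = D₀ × (1 + g) = $3.46 × 1.052 = $3.6399
Growing perpetuity: P = D₁ / (r − g) = $3.6399 / (0.102 − 0.052) = $72.80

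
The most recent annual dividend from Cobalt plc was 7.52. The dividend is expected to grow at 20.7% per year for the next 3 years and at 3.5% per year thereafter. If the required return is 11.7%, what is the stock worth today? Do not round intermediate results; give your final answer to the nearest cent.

146.15

D_1 = 9.07664
D_2 = 10.95550
D_3 = 13.22329
Terminal value at year 3: TV = D_3×(1+g_2)/(r−g_2) = 13.68611/0.082 = 166.90377
P_0 = D_1/(1+r)^1 + D_2/(1+r)^2 + D_3/(1+r)^3 + TV/(1+r)^3
    = 8.12591 + 8.78064 + 9.48812 + 119.75858 = 146.15324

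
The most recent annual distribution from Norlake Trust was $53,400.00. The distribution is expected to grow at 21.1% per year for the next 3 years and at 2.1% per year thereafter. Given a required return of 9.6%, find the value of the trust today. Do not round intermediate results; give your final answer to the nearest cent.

$1176864.97

D_1 = 64667.40000
D_2 = 78312.22140
D_3 = 94836.10012
Terminal value at year 3: TV = D_3×(1+g_2)/(r−g_2) = 96827.65822/0.075 = 1291035.44290
P_0 = D_1/(1+r)^1 + D_2/(1+r)^2 + D_3/(1+r)^3 + TV/(1+r)^3
    = 59003.10219 + 65194.12112 + 72034.74515 + 980632.99727 = 1176864.96573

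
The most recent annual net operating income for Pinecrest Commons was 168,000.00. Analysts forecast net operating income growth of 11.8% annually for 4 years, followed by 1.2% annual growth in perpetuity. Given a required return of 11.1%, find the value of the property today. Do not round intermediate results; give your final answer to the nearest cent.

2443677.19

D_1 = 187824.00000
D_2 = 209987.23200
D_3 = 234765.72538
D_4 = 262468.08097
Terminal value at year 4: TV = D_4×(1+g_2)/(r−g_2) = 265617.69794/0.099 = 2683007.04992
P_0 = D_1/(1+r)^1 + D_2/(1+r)^2 + D_3/(1+r)^3 + D_4/(1+r)^4 + TV/(1+r)^4
    = 169058.50585 + 170123.68095 + 171195.56733 + 172274.20727 + 1761025.22989 = 2443677.19130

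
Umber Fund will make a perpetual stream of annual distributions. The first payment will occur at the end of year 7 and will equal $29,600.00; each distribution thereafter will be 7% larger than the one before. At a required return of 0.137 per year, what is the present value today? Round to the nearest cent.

$204481.55

Value at end of year 6: C₁ / (r − g) = $29,600.00 / (0.137 − 0.07) = $441,791.0448
Discount to today: PV = $441,791.0448 / (1 + 0.137)^6 = $441,791.0448 / 2.160542 = $204,481.55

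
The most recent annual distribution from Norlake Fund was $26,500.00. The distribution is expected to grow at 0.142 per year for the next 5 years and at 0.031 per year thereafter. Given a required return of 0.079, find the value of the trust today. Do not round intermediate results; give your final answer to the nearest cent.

D_1 = 30263.00000
D_2 = 34560.34600
D_3 = 39467.91513
D_4 = 45072.35908
D_5 = 51472.63407
Terminal value at year 5: TV = D_5×(1+g_2)/(r−g_2) = 53068.28573/0.048 = 1105589.28597
P_0 = D_1/(1+r)^1 + D_2/(1+r)^2 + D_3/(1+r)^3 + D_4/(1+r)^4 + D_5/(1+r)^5 + TV/(1+r)^5
    = 28047.26599 + 29684.87281 + 31418.09522 + 33252.51598 + 35194.04379 + 755938.73224 = 913535.52603

$913535.53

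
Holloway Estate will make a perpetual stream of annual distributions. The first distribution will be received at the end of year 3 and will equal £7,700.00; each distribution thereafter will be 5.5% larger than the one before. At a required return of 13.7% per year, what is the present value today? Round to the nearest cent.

Value at end of year 2: C₁ / (r − g) = £7,700.00 / (0.137 − 0.055) = £93,902.4390
Discount to today: PV = £93,902.4390 / (1 + 0.137)^2 = £93,902.4390 / 1.292769 = £72,636.67

£72636.67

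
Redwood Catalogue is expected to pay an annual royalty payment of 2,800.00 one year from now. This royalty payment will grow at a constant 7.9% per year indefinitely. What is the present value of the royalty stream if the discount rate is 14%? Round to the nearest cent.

Growing perpetuity: P = D₁ / (r − g) = 2,800.0000 / (0.14 − 0.079) = 45,901.64

45901.64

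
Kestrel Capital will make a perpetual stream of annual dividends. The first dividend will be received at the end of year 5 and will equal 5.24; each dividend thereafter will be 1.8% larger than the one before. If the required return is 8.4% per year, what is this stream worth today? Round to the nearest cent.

Value at end of year 4: C₁ / (r − g) = 5.24 / (0.084 − 0.018) = 79.3939
Discount to today: PV = 79.3939 / (1 + 0.084)^4 = 79.3939 / 1.380757 = 57.50

57.50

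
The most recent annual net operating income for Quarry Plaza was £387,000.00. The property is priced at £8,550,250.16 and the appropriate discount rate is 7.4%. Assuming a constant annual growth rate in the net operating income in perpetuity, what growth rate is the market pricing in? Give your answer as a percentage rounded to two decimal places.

P = D₀(1+g)/(r−g) ⇒ P(r−g) = D₀(1+g) ⇒ g(P+D₀) = P·r − D₀
g = (P·r − D₀)/(P + D₀) = (£8,550,250.16×0.074 − £387,000.00) / (£8,550,250.16 + £387,000.00) = 0.027494

2.75%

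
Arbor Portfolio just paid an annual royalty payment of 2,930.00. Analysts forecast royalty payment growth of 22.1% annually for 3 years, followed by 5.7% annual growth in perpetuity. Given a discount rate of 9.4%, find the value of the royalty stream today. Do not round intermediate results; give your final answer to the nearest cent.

127361.98

D_1 = 3577.53000
D_2 = 4368.16413
D_3 = 5333.52840
Terminal value at year 3: TV = D_3×(1+g_2)/(r−g_2) = 5637.53952/0.037 = 152365.93302
P_0 = D_1/(1+r)^1 + D_2/(1+r)^2 + D_3/(1+r)^3 + TV/(1+r)^3
    = 3270.13711 + 3649.75998 + 4073.45240 + 116368.62679 = 127361.97628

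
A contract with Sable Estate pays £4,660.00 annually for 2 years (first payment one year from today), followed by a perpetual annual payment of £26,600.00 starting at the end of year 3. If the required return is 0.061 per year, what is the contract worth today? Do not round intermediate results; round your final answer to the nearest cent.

PV of 2-year annuity: £4,660.00 × [1 − (1+0.061)^−2] / 0.061 = 8531.65216
Perpetuity value at year 2: £26,600.00 / 0.061 = 436065.57377
PV of perpetuity: 436065.57377 / (1+0.061)^2 = 387365.58505
Total PV = 8531.65216 + 387365.58505 = 395897.23721

£395897.24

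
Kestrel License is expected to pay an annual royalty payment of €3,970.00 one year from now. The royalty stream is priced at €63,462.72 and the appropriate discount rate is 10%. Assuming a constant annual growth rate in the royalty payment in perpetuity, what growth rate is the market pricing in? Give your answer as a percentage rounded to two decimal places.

3.74%

P = D₁/(r−g) ⇒ g = r − D₁/P = 0.1 − €3,970.00/€63,462.72 = 0.037444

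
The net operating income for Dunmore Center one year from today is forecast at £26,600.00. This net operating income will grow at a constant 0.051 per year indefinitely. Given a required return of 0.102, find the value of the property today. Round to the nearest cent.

£521568.63

Growing perpetuity: P = D₁ / (r − g) = £26,600.0000 / (0.102 − 0.051) = £521,568.63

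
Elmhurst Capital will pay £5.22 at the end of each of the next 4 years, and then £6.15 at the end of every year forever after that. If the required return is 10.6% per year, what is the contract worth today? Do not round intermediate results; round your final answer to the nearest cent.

PV of 4-year annuity: £5.22 × [1 − (1+0.106)^−4] / 0.106 = 16.33405
Perpetuity value at year 4: £6.15 / 0.106 = 58.01887
PV of perpetuity: 58.01887 / (1+0.106)^4 = 38.77473
Total PV = 16.33405 + 38.77473 = 55.10878

£55.11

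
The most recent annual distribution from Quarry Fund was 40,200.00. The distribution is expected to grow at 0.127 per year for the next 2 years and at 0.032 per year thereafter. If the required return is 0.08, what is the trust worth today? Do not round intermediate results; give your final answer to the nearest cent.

1026887.44

D_1 = 45305.40000
D_2 = 51059.18580
Terminal value at year 2: TV = D_2×(1+g_2)/(r−g_2) = 52693.07975/0.048 = 1097772.49470
P_0 = D_1/(1+r)^1 + D_2/(1+r)^2 + TV/(1+r)^2
    = 41949.44444 + 43775.02212 + 941162.97557 = 1026887.44213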